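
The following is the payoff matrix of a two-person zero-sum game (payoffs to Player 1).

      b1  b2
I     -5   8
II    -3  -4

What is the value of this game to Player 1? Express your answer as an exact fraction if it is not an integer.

-22/7

Row minima: I → -5, II → -4; maximin = -4.
Column maxima: b1 → -3, b2 → 8; minimax = -3.
-4 ≠ -3, so there is no saddle point; optimal play is mixed.
Let Player 1 play I with probability p. Expected payoff against b1: (-5)p + (-3)(1−p) = −2p − 3; against b2: 8p + (-4)(1−p) = 12p − 4.
Setting these equal: −2p − 3 = 12p − 4 ⇒ −14p = -1 ⇒ p = 1/14, and the value is (-2)·(1/14) − 3 = -22/7.
For Player 2: with q = P(b1), equating I's and II's payoffs gives −13q + 8 = q − 4 ⇒ q = 6/7.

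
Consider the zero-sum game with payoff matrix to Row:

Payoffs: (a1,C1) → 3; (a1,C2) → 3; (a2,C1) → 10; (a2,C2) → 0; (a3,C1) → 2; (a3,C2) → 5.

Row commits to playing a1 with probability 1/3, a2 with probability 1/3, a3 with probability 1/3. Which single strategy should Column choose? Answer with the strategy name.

C2

If Column plays C1, Row's expected payoff is (1/3)·3 + (1/3)·10 + (1/3)·2 = 5.
If Column plays C2, Row's expected payoff is (1/3)·3 + (1/3)·0 + (1/3)·5 = 8/3.
Column minimizes Row's payoff; the smallest is 8/3, so the best response is C2.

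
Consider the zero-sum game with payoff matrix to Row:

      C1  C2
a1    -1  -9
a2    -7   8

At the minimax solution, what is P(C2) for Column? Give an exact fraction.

Row minima: a1 → -9, a2 → -7; maximin = -7.
Column maxima: C1 → -1, C2 → 8; minimax = -1.
-7 ≠ -1, so there is no saddle point; optimal play is mixed.
Let Row play a1 with probability p. Expected payoff against C1: (-1)p + (-7)(1−p) = 6p − 7; against C2: (-9)p + 8(1−p) = −17p + 8.
Setting these equal: 6p − 7 = −17p + 8 ⇒ 23p = 15 ⇒ p = 15/23, and the value is (6)·(15/23) − 7 = -71/23.
For Column: with q = P(C1), equating a1's and a2's payoffs gives 8q − 9 = −15q + 8 ⇒ q = 17/23.

6/23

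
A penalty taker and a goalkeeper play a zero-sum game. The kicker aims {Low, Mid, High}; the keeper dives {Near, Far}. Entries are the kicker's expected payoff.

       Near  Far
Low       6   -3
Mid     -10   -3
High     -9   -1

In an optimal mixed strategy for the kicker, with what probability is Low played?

Row minima: Low → -3, Mid → -10, High → -9; maximin = -3.
Column maxima: Near → 6, Far → -1; minimax = -1.
-3 ≠ -1, so there is no saddle point; optimal play is mixed.
Mid is strictly dominated by High, so the kicker never plays it.
On the remaining 2×2 (Low, High vs Near, Far):
Let the kicker play Low with probability p. Expected payoff against Near: 6p + (-9)(1−p) = 15p − 9; against Far: (-3)p + (-1)(1−p) = −2p − 1.
Setting these equal: 15p − 9 = −2p − 1 ⇒ 17p = 8 ⇒ p = 8/17, and the value is (15)·(8/17) − 9 = -33/17.
For the keeper: with q = P(Near), equating Low's and High's payoffs gives 9q − 3 = −8q − 1 ⇒ q = 2/17.

8/17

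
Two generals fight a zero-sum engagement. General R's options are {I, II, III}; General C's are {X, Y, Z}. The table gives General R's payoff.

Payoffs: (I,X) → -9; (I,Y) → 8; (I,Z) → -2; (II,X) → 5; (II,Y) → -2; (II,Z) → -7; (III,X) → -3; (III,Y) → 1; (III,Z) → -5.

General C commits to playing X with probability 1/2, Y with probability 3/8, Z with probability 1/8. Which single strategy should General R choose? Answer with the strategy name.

II

Expected payoff of I: (1/2)·(-9) + (3/8)·8 + (1/8)·(-2) = -7/4.
Expected payoff of II: (1/2)·5 + (3/8)·(-2) + (1/8)·(-7) = 7/8.
Expected payoff of III: (1/2)·(-3) + (3/8)·1 + (1/8)·(-5) = -7/4.
The largest is 7/8, so General R's best response is II.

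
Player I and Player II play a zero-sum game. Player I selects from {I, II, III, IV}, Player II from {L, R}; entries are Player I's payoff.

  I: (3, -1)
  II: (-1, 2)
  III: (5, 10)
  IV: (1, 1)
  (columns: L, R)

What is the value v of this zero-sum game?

5

Row minima: I → -1, II → -1, III → 5, IV → 1; maximin = 5.
Column maxima: L → 5, R → 10; minimax = 5.
Since maximin = minimax = 5, there is a saddle point and the value is 5.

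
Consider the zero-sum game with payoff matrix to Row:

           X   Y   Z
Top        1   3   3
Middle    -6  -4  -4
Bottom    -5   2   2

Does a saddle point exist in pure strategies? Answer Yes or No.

Row minima: Top → 1, Middle → -6, Bottom → -5; maximin = 1.
Column maxima: X → 1, Y → 3, Z → 3; minimax = 1.
maximin = minimax = 1, so a saddle point exists.

Yes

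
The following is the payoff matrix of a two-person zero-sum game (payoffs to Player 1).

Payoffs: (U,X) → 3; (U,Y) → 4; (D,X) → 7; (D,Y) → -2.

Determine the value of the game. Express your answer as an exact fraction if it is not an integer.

Row minima: U → 3, D → -2; maximin = 3.
Column maxima: X → 7, Y → 4; minimax = 4.
3 ≠ 4, so there is no saddle point; optimal play is mixed.
Let Player 1 play U with probability p. Expected payoff against X: 3p + 7(1−p) = −4p + 7; against Y: 4p + (-2)(1−p) = 6p − 2.
Setting these equal: −4p + 7 = 6p − 2 ⇒ −10p = -9 ⇒ p = 9/10, and the value is (-4)·(9/10) + 7 = 17/5.
For Player 2: with q = P(X), equating U's and D's payoffs gives −q + 4 = 9q − 2 ⇒ q = 3/5.

17/5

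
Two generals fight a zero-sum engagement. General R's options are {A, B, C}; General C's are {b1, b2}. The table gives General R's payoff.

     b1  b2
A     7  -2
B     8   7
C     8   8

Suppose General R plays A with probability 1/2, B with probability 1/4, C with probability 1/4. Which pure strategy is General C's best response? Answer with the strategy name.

If General C plays b1, General R's expected payoff is (1/2)·7 + (1/4)·8 + (1/4)·8 = 15/2.
If General C plays b2, General R's expected payoff is (1/2)·(-2) + (1/4)·7 + (1/4)·8 = 11/4.
General C minimizes General R's payoff; the smallest is 11/4, so the best response is b2.

b2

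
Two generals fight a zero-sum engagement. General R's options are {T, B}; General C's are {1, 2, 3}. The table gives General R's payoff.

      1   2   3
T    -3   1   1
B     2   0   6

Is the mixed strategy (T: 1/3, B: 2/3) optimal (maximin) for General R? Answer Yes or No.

Against 1 this mix gives (1/3)·(-3) + (2/3)·2 = 1/3.
Against 2 this mix gives (1/3)·1 + (2/3)·0 = 1/3.
Against 3 this mix gives (1/3)·1 + (2/3)·6 = 13/3.
All of General C's active replies (1, 2) yield 1/3, and no column does worse for General R. The mix makes General C indifferent and guarantees 1/3, so it is optimal.

Yes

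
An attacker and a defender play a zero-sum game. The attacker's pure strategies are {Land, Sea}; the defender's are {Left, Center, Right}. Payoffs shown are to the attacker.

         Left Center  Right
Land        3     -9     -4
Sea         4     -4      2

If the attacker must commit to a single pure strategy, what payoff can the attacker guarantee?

-4

Row minima: Land → -9, Sea → -4.
The best of these is -4.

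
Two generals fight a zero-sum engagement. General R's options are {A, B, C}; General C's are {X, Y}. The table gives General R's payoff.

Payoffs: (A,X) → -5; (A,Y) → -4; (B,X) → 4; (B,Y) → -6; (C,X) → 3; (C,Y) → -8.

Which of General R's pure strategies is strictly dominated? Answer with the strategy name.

C

B gives a strictly higher payoff than C against every column: 4 > 3, -6 > -8.
So C is strictly dominated and General R never plays it.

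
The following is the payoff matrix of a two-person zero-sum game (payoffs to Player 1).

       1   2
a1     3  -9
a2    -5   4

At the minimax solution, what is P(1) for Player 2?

13/21

Row minima: a1 → -9, a2 → -5; maximin = -5.
Column maxima: 1 → 3, 2 → 4; minimax = 3.
-5 ≠ 3, so there is no saddle point; optimal play is mixed.
Let Player 1 play a1 with probability p. Expected payoff against 1: 3p + (-5)(1−p) = 8p − 5; against 2: (-9)p + 4(1−p) = −13p + 4.
Setting these equal: 8p − 5 = −13p + 4 ⇒ 21p = 9 ⇒ p = 3/7, and the value is (8)·(3/7) − 5 = -11/7.
For Player 2: with q = P(1), equating a1's and a2's payoffs gives 12q − 9 = −9q + 4 ⇒ q = 13/21.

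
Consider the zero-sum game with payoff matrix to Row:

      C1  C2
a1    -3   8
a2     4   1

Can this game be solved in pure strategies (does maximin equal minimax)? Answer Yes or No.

No

Row minima: a1 → -3, a2 → 1; maximin = 1.
Column maxima: C1 → 4, C2 → 8; minimax = 4.
1 ≠ 4, so no pure-strategy equilibrium exists.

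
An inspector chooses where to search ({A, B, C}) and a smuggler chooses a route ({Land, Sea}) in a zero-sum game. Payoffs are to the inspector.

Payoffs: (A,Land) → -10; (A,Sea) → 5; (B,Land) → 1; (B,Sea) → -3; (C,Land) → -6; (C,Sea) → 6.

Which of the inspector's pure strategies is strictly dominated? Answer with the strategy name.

A

C gives a strictly higher payoff than A against every column: -6 > -10, 6 > 5.
So A is strictly dominated and the inspector never plays it.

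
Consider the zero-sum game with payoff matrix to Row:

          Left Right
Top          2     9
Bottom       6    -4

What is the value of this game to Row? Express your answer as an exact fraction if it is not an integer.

62/17

Row minima: Top → 2, Bottom → -4; maximin = 2.
Column maxima: Left → 6, Right → 9; minimax = 6.
2 ≠ 6, so there is no saddle point; optimal play is mixed.
Let Row play Top with probability p. Expected payoff against Left: 2p + 6(1−p) = −4p + 6; against Right: 9p + (-4)(1−p) = 13p − 4.
Setting these equal: −4p + 6 = 13p − 4 ⇒ −17p = -10 ⇒ p = 10/17, and the value is (-4)·(10/17) + 6 = 62/17.
For Column: with q = P(Left), equating Top's and Bottom's payoffs gives −7q + 9 = 10q − 4 ⇒ q = 13/17.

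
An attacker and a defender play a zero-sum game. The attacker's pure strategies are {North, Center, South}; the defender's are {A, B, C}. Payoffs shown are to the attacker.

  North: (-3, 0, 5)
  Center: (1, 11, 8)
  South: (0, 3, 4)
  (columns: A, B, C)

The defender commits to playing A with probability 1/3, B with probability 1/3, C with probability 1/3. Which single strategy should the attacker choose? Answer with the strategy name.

Center

Expected payoff of North: (1/3)·(-3) + (1/3)·0 + (1/3)·5 = 2/3.
Expected payoff of Center: (1/3)·1 + (1/3)·11 + (1/3)·8 = 20/3.
Expected payoff of South: (1/3)·0 + (1/3)·3 + (1/3)·4 = 7/3.
The largest is 20/3, so the attacker's best response is Center.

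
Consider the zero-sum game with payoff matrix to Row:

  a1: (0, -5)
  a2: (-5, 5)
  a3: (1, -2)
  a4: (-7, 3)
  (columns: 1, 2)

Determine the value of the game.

-5/13

Row minima: a1 → -5, a2 → -5, a3 → -2, a4 → -7; maximin = -2.
Column maxima: 1 → 1, 2 → 5; minimax = 1.
-2 ≠ 1, so there is no saddle point; optimal play is mixed.
a1 is strictly dominated by a3, so Row never plays it.
a4 is strictly dominated by a2, so Row never plays it.
On the remaining 2×2 (a2, a3 vs 1, 2):
Let Row play a2 with probability p. Expected payoff against 1: (-5)p + 1(1−p) = −6p + 1; against 2: 5p + (-2)(1−p) = 7p − 2.
Setting these equal: −6p + 1 = 7p − 2 ⇒ −13p = -3 ⇒ p = 3/13, and the value is (-6)·(3/13) + 1 = -5/13.
For Column: with q = P(1), equating a2's and a3's payoffs gives −10q + 5 = 3q − 2 ⇒ q = 7/13.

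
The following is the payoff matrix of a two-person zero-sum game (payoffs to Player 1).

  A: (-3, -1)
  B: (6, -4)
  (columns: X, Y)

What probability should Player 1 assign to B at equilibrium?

Row minima: A → -3, B → -4; maximin = -3.
Column maxima: X → 6, Y → -1; minimax = -1.
-3 ≠ -1, so there is no saddle point; optimal play is mixed.
Let Player 1 play A with probability p. Expected payoff against X: (-3)p + 6(1−p) = −9p + 6; against Y: (-1)p + (-4)(1−p) = 3p − 4.
Setting these equal: −9p + 6 = 3p − 4 ⇒ −12p = -10 ⇒ p = 5/6, and the value is (-9)·(5/6) + 6 = -3/2.
For Player 2: with q = P(X), equating A's and B's payoffs gives −2q − 1 = 10q − 4 ⇒ q = 1/4.

1/6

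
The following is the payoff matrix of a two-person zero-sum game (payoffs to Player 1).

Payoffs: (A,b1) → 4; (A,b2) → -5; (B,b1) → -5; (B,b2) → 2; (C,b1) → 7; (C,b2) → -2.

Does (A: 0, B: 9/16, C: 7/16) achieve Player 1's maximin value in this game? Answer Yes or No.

Yes

Against b1 this mix gives (9/16)·(-5) + (7/16)·7 = 1/4.
Against b2 this mix gives (9/16)·2 + (7/16)·(-2) = 1/4.
All of Player 2's active replies (b1, b2) yield 1/4, and no column does worse for Player 1. The mix makes Player 2 indifferent and guarantees 1/4, so it is optimal.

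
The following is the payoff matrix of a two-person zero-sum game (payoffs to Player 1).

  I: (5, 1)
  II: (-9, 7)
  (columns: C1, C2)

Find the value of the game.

Row minima: I → 1, II → -9; maximin = 1.
Column maxima: C1 → 5, C2 → 7; minimax = 5.
1 ≠ 5, so there is no saddle point; optimal play is mixed.
Let Player 1 play I with probability p. Expected payoff against C1: 5p + (-9)(1−p) = 14p − 9; against C2: 1p + 7(1−p) = −6p + 7.
Setting these equal: 14p − 9 = −6p + 7 ⇒ 20p = 16 ⇒ p = 4/5, and the value is (14)·(4/5) − 9 = 11/5.
For Player 2: with q = P(C1), equating I's and II's payoffs gives 4q + 1 = −16q + 7 ⇒ q = 3/10.

11/5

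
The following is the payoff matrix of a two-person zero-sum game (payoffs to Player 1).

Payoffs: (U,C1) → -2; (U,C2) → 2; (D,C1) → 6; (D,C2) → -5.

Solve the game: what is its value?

Row minima: U → -2, D → -5; maximin = -2.
Column maxima: C1 → 6, C2 → 2; minimax = 2.
-2 ≠ 2, so there is no saddle point; optimal play is mixed.
Let Player 1 play U with probability p. Expected payoff against C1: (-2)p + 6(1−p) = −8p + 6; against C2: 2p + (-5)(1−p) = 7p − 5.
Setting these equal: −8p + 6 = 7p − 5 ⇒ −15p = -11 ⇒ p = 11/15, and the value is (-8)·(11/15) + 6 = 2/15.
For Player 2: with q = P(C1), equating U's and D's payoffs gives −4q + 2 = 11q − 5 ⇒ q = 7/15.

2/15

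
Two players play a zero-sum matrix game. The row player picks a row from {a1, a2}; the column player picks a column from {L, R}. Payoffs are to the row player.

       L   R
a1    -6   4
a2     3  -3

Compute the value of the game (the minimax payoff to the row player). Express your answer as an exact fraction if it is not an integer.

Row minima: a1 → -6, a2 → -3; maximin = -3.
Column maxima: L → 3, R → 4; minimax = 3.
-3 ≠ 3, so there is no saddle point; optimal play is mixed.
Let the row player play a1 with probability p. Expected payoff against L: (-6)p + 3(1−p) = −9p + 3; against R: 4p + (-3)(1−p) = 7p − 3.
Setting these equal: −9p + 3 = 7p − 3 ⇒ −16p = -6 ⇒ p = 3/8, and the value is (-9)·(3/8) + 3 = -3/8.
For the column player: with q = P(L), equating a1's and a2's payoffs gives −10q + 4 = 6q − 3 ⇒ q = 7/16.

-3/8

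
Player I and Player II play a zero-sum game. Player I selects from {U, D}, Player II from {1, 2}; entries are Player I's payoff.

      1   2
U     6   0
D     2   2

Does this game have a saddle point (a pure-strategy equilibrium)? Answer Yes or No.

Row minima: U → 0, D → 2; maximin = 2.
Column maxima: 1 → 6, 2 → 2; minimax = 2.
maximin = minimax = 2, so a saddle point exists.

Yes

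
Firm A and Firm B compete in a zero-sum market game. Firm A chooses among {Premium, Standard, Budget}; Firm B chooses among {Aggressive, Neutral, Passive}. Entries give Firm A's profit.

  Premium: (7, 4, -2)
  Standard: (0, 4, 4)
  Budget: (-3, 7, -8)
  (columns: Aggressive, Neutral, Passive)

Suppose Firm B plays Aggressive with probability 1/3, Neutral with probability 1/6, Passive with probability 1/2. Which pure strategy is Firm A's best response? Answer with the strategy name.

Standard

Expected payoff of Premium: (1/3)·7 + (1/6)·4 + (1/2)·(-2) = 2.
Expected payoff of Standard: (1/3)·0 + (1/6)·4 + (1/2)·4 = 8/3.
Expected payoff of Budget: (1/3)·(-3) + (1/6)·7 + (1/2)·(-8) = -23/6.
The largest is 8/3, so Firm A's best response is Standard.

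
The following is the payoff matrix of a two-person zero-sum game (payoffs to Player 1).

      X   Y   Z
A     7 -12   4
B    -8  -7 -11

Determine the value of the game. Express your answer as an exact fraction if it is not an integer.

-8

Row minima: A → -12, B → -11; maximin = -11.
Column maxima: X → 7, Y → -7, Z → 4; minimax = -7.
-11 ≠ -7, so there is no saddle point; optimal play is mixed.
X is strictly dominated by Z (it gives Player 1 strictly more in every row), so Player 2 never plays it.
On the remaining 2×2 (A, B vs Y, Z):
Let Player 1 play A with probability p. Expected payoff against Y: (-12)p + (-7)(1−p) = −5p − 7; against Z: 4p + (-11)(1−p) = 15p − 11.
Setting these equal: −5p − 7 = 15p − 11 ⇒ −20p = -4 ⇒ p = 1/5, and the value is (-5)·(1/5) − 7 = -8.
For Player 2: with q = P(Y), equating A's and B's payoffs gives −16q + 4 = 4q − 11 ⇒ q = 3/4.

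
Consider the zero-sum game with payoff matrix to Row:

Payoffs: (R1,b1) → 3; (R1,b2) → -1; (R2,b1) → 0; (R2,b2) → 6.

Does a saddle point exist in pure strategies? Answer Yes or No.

Row minima: R1 → -1, R2 → 0; maximin = 0.
Column maxima: b1 → 3, b2 → 6; minimax = 3.
0 ≠ 3, so no pure-strategy equilibrium exists.

No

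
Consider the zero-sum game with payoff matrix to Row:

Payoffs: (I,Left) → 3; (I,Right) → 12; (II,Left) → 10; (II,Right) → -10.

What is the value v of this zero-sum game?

Row minima: I → 3, II → -10; maximin = 3.
Column maxima: Left → 10, Right → 12; minimax = 10.
3 ≠ 10, so there is no saddle point; optimal play is mixed.
Let Row play I with probability p. Expected payoff against Left: 3p + 10(1−p) = −7p + 10; against Right: 12p + (-10)(1−p) = 22p − 10.
Setting these equal: −7p + 10 = 22p − 10 ⇒ −29p = -20 ⇒ p = 20/29, and the value is (-7)·(20/29) + 10 = 150/29.
For Column: with q = P(Left), equating I's and II's payoffs gives −9q + 12 = 20q − 10 ⇒ q = 22/29.

150/29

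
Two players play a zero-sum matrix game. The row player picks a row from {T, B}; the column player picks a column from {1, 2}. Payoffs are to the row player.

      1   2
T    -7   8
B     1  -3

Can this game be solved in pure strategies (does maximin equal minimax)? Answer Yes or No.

Row minima: T → -7, B → -3; maximin = -3.
Column maxima: 1 → 1, 2 → 8; minimax = 1.
-3 ≠ 1, so no pure-strategy equilibrium exists.

No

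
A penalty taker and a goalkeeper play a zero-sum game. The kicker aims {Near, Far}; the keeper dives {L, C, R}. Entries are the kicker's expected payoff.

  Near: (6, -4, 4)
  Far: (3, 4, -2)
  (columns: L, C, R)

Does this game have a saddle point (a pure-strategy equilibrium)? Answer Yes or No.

No

Row minima: Near → -4, Far → -2; maximin = -2.
Column maxima: L → 6, C → 4, R → 4; minimax = 4.
-2 ≠ 4, so no pure-strategy equilibrium exists.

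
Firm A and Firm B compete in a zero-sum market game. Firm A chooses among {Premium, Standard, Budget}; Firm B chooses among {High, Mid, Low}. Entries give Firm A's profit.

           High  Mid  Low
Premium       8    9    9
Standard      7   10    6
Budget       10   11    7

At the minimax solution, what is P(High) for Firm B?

Row minima: Premium → 8, Standard → 6, Budget → 7; maximin = 8.
Column maxima: High → 10, Mid → 11, Low → 9; minimax = 9.
8 ≠ 9, so there is no saddle point; optimal play is mixed.
Standard is strictly dominated by Budget, so Firm A never plays it.
Mid is strictly dominated by High (it gives Firm A strictly more in every row), so Firm B never plays it.
On the remaining 2×2 (Premium, Budget vs High, Low):
Let Firm A play Premium with probability p. Expected payoff against High: 8p + 10(1−p) = −2p + 10; against Low: 9p + 7(1−p) = 2p + 7.
Setting these equal: −2p + 10 = 2p + 7 ⇒ −4p = -3 ⇒ p = 3/4, and the value is (-2)·(3/4) + 10 = 17/2.
For Firm B: with q = P(High), equating Premium's and Budget's payoffs gives −q + 9 = 3q + 7 ⇒ q = 1/2.

1/2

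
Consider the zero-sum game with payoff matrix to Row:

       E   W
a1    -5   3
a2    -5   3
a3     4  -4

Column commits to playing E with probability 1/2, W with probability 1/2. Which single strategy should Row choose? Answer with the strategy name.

a3

Expected payoff of a1: (1/2)·(-5) + (1/2)·3 = -1.
Expected payoff of a2: (1/2)·(-5) + (1/2)·3 = -1.
Expected payoff of a3: (1/2)·4 + (1/2)·(-4) = 0.
The largest is 0, so Row's best response is a3.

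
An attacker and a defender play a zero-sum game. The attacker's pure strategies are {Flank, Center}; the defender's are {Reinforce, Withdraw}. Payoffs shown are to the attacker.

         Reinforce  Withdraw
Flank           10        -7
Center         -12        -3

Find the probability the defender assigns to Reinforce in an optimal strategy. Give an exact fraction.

2/13

Row minima: Flank → -7, Center → -12; maximin = -7.
Column maxima: Reinforce → 10, Withdraw → -3; minimax = -3.
-7 ≠ -3, so there is no saddle point; optimal play is mixed.
Let the attacker play Flank with probability p. Expected payoff against Reinforce: 10p + (-12)(1−p) = 22p − 12; against Withdraw: (-7)p + (-3)(1−p) = −4p − 3.
Setting these equal: 22p − 12 = −4p − 3 ⇒ 26p = 9 ⇒ p = 9/26, and the value is (22)·(9/26) − 12 = -57/13.
For the defender: with q = P(Reinforce), equating Flank's and Center's payoffs gives 17q − 7 = −9q − 3 ⇒ q = 2/13.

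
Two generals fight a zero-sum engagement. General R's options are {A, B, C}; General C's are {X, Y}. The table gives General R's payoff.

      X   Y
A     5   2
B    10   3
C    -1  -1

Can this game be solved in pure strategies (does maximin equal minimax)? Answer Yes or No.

Yes

Row minima: A → 2, B → 3, C → -1; maximin = 3.
Column maxima: X → 10, Y → 3; minimax = 3.
maximin = minimax = 3, so a saddle point exists.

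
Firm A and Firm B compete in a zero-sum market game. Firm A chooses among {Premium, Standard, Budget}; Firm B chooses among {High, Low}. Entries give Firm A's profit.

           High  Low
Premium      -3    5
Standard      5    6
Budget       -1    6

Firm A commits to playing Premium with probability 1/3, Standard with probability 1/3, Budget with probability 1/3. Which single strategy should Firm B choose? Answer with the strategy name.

High

If Firm B plays High, Firm A's expected payoff is (1/3)·(-3) + (1/3)·5 + (1/3)·(-1) = 1/3.
If Firm B plays Low, Firm A's expected payoff is (1/3)·5 + (1/3)·6 + (1/3)·6 = 17/3.
Firm B minimizes Firm A's payoff; the smallest is 1/3, so the best response is High.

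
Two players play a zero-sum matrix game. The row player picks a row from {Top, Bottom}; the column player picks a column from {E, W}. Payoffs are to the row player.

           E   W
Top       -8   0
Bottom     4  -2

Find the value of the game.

Row minima: Top → -8, Bottom → -2; maximin = -2.
Column maxima: E → 4, W → 0; minimax = 0.
-2 ≠ 0, so there is no saddle point; optimal play is mixed.
Let the row player play Top with probability p. Expected payoff against E: (-8)p + 4(1−p) = −12p + 4; against W: 0p + (-2)(1−p) = 2p − 2.
Setting these equal: −12p + 4 = 2p − 2 ⇒ −14p = -6 ⇒ p = 3/7, and the value is (-12)·(3/7) + 4 = -8/7.
For the column player: with q = P(E), equating Top's and Bottom's payoffs gives −8q = 6q − 2 ⇒ q = 1/7.

-8/7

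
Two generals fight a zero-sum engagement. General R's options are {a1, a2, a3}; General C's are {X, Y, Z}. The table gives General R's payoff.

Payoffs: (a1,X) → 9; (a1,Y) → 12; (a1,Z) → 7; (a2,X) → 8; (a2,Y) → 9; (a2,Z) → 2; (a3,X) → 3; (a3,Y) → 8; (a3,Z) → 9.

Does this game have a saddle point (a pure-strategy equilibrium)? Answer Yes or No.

No

Row minima: a1 → 7, a2 → 2, a3 → 3; maximin = 7.
Column maxima: X → 9, Y → 12, Z → 9; minimax = 9.
7 ≠ 9, so no pure-strategy equilibrium exists.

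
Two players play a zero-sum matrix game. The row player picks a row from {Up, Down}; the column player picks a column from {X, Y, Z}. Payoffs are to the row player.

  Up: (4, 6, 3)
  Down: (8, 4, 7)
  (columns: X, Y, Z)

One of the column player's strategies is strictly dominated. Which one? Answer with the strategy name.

Z holds the row player's payoff strictly below X in every row: 3 < 4, 7 < 8.
So X is strictly dominated for the column player.

X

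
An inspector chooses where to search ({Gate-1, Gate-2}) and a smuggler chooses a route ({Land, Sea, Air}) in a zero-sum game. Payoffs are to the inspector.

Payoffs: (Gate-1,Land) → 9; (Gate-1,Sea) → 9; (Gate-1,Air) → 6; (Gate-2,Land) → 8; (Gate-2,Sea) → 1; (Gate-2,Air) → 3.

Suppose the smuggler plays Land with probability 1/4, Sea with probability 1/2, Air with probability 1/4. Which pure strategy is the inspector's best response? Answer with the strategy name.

Gate-1

Expected payoff of Gate-1: (1/4)·9 + (1/2)·9 + (1/4)·6 = 33/4.
Expected payoff of Gate-2: (1/4)·8 + (1/2)·1 + (1/4)·3 = 13/4.
The largest is 33/4, so the inspector's best response is Gate-1.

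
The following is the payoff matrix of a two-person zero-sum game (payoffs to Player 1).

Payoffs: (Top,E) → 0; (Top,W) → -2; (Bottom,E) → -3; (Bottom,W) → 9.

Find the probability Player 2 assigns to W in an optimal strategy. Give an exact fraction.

Row minima: Top → -2, Bottom → -3; maximin = -2.
Column maxima: E → 0, W → 9; minimax = 0.
-2 ≠ 0, so there is no saddle point; optimal play is mixed.
Let Player 1 play Top with probability p. Expected payoff against E: 0p + (-3)(1−p) = 3p − 3; against W: (-2)p + 9(1−p) = −11p + 9.
Setting these equal: 3p − 3 = −11p + 9 ⇒ 14p = 12 ⇒ p = 6/7, and the value is (3)·(6/7) − 3 = -3/7.
For Player 2: with q = P(E), equating Top's and Bottom's payoffs gives 2q − 2 = −12q + 9 ⇒ q = 11/14.

3/14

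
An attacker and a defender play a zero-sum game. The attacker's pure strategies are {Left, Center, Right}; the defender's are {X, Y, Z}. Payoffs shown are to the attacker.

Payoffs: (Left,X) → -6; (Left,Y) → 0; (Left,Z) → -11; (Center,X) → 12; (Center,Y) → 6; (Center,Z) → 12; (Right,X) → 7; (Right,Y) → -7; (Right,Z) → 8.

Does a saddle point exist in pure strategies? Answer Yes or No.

Yes

Row minima: Left → -11, Center → 6, Right → -7; maximin = 6.
Column maxima: X → 12, Y → 6, Z → 12; minimax = 6.
maximin = minimax = 6, so a saddle point exists.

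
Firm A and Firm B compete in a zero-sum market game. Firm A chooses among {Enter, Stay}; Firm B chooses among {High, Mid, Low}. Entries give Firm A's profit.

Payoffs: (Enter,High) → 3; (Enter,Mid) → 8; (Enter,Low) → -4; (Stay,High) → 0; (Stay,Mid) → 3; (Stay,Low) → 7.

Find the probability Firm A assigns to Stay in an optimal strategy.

1/2

Row minima: Enter → -4, Stay → 0; maximin = 0.
Column maxima: High → 3, Mid → 8, Low → 7; minimax = 3.
0 ≠ 3, so there is no saddle point; optimal play is mixed.
Mid is strictly dominated by High (it gives Firm A strictly more in every row), so Firm B never plays it.
On the remaining 2×2 (Enter, Stay vs High, Low):
Let Firm A play Enter with probability p. Expected payoff against High: 3p + 0(1−p) = 3p; against Low: (-4)p + 7(1−p) = −11p + 7.
Setting these equal: 3p = −11p + 7 ⇒ 14p = 7 ⇒ p = 1/2, and the value is (3)·(1/2) = 3/2.
For Firm B: with q = P(High), equating Enter's and Stay's payoffs gives 7q − 4 = −7q + 7 ⇒ q = 11/14.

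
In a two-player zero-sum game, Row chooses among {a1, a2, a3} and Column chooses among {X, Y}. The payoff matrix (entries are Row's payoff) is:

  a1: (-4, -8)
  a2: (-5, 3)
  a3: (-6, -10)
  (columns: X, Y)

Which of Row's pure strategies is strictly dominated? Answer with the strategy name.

a3

a1 gives a strictly higher payoff than a3 against every column: -4 > -6, -8 > -10.
So a3 is strictly dominated and Row never plays it.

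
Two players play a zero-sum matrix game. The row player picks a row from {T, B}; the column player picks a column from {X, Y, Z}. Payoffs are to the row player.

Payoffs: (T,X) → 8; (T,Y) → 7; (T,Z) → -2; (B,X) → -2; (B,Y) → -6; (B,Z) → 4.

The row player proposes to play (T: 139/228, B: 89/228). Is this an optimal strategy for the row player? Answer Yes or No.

Against X this mix gives (139/228)·8 + (89/228)·(-2) = 467/114.
Against Y this mix gives (139/228)·7 + (89/228)·(-6) = 439/228.
Against Z this mix gives (139/228)·(-2) + (89/228)·4 = 13/38.
The column player will play Z, holding the row player to 13/38. Shifting weight toward the row that does better against Z would raise this floor (the equalizing mix achieves 16/19 against both Z and Y), so the proposed strategy is not optimal.

No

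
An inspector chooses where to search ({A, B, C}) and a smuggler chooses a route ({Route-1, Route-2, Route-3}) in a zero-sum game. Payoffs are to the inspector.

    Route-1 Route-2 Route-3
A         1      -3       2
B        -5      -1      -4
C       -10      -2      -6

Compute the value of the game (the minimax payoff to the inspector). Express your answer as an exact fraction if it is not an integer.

Row minima: A → -3, B → -5, C → -10; maximin = -3.
Column maxima: Route-1 → 1, Route-2 → -1, Route-3 → 2; minimax = -1.
-3 ≠ -1, so there is no saddle point; optimal play is mixed.
C is strictly dominated by B, so the inspector never plays it.
Route-3 is strictly dominated by Route-1 (it gives the inspector strictly more in every row), so the smuggler never plays it.
On the remaining 2×2 (A, B vs Route-1, Route-2):
Let the inspector play A with probability p. Expected payoff against Route-1: 1p + (-5)(1−p) = 6p − 5; against Route-2: (-3)p + (-1)(1−p) = −2p − 1.
Setting these equal: 6p − 5 = −2p − 1 ⇒ 8p = 4 ⇒ p = 1/2, and the value is (6)·(1/2) − 5 = -2.
For the smuggler: with q = P(Route-1), equating A's and B's payoffs gives 4q − 3 = −4q − 1 ⇒ q = 1/4.

-2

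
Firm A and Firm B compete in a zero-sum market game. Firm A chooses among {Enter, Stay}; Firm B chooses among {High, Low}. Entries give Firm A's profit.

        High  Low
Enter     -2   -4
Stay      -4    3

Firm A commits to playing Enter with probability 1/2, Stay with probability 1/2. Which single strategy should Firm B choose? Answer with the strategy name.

High

If Firm B plays High, Firm A's expected payoff is (1/2)·(-2) + (1/2)·(-4) = -3.
If Firm B plays Low, Firm A's expected payoff is (1/2)·(-4) + (1/2)·3 = -1/2.
Firm B minimizes Firm A's payoff; the smallest is -3, so the best response is High.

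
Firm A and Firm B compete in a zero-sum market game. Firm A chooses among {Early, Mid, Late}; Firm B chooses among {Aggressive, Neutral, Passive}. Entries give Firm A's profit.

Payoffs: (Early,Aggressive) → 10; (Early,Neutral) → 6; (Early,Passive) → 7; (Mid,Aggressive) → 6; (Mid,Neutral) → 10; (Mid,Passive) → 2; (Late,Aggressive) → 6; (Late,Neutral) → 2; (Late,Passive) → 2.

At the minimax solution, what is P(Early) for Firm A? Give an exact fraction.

8/9

Row minima: Early → 6, Mid → 2, Late → 2; maximin = 6.
Column maxima: Aggressive → 10, Neutral → 10, Passive → 7; minimax = 7.
6 ≠ 7, so there is no saddle point; optimal play is mixed.
Late is strictly dominated by Early, so Firm A never plays it.
Aggressive is strictly dominated by Passive (it gives Firm A strictly more in every row), so Firm B never plays it.
On the remaining 2×2 (Early, Mid vs Neutral, Passive):
Let Firm A play Early with probability p. Expected payoff against Neutral: 6p + 10(1−p) = −4p + 10; against Passive: 7p + 2(1−p) = 5p + 2.
Setting these equal: −4p + 10 = 5p + 2 ⇒ −9p = -8 ⇒ p = 8/9, and the value is (-4)·(8/9) + 10 = 58/9.
For Firm B: with q = P(Neutral), equating Early's and Mid's payoffs gives −q + 7 = 8q + 2 ⇒ q = 5/9.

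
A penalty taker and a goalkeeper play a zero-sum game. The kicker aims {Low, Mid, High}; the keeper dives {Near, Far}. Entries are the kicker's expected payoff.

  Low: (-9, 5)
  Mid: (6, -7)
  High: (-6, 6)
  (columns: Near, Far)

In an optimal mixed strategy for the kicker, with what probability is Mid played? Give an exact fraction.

Row minima: Low → -9, Mid → -7, High → -6; maximin = -6.
Column maxima: Near → 6, Far → 6; minimax = 6.
-6 ≠ 6, so there is no saddle point; optimal play is mixed.
Low is strictly dominated by High, so the kicker never plays it.
On the remaining 2×2 (Mid, High vs Near, Far):
Let the kicker play Mid with probability p. Expected payoff against Near: 6p + (-6)(1−p) = 12p − 6; against Far: (-7)p + 6(1−p) = −13p + 6.
Setting these equal: 12p − 6 = −13p + 6 ⇒ 25p = 12 ⇒ p = 12/25, and the value is (12)·(12/25) − 6 = -6/25.
For the keeper: with q = P(Near), equating Mid's and High's payoffs gives 13q − 7 = −12q + 6 ⇒ q = 13/25.

12/25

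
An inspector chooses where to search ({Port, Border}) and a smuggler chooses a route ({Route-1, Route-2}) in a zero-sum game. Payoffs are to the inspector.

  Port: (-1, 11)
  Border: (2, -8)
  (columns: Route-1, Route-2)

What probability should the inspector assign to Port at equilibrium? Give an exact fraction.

Row minima: Port → -1, Border → -8; maximin = -1.
Column maxima: Route-1 → 2, Route-2 → 11; minimax = 2.
-1 ≠ 2, so there is no saddle point; optimal play is mixed.
Let the inspector play Port with probability p. Expected payoff against Route-1: (-1)p + 2(1−p) = −3p + 2; against Route-2: 11p + (-8)(1−p) = 19p − 8.
Setting these equal: −3p + 2 = 19p − 8 ⇒ −22p = -10 ⇒ p = 5/11, and the value is (-3)·(5/11) + 2 = 7/11.
For the smuggler: with q = P(Route-1), equating Port's and Border's payoffs gives −12q + 11 = 10q − 8 ⇒ q = 19/22.

5/11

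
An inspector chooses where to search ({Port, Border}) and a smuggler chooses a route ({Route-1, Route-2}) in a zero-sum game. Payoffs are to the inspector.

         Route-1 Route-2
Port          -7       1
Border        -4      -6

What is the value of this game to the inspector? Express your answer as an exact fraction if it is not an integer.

Row minima: Port → -7, Border → -6; maximin = -6.
Column maxima: Route-1 → -4, Route-2 → 1; minimax = -4.
-6 ≠ -4, so there is no saddle point; optimal play is mixed.
Let the inspector play Port with probability p. Expected payoff against Route-1: (-7)p + (-4)(1−p) = −3p − 4; against Route-2: 1p + (-6)(1−p) = 7p − 6.
Setting these equal: −3p − 4 = 7p − 6 ⇒ −10p = -2 ⇒ p = 1/5, and the value is (-3)·(1/5) − 4 = -23/5.
For the smuggler: with q = P(Route-1), equating Port's and Border's payoffs gives −8q + 1 = 2q − 6 ⇒ q = 7/10.

-23/5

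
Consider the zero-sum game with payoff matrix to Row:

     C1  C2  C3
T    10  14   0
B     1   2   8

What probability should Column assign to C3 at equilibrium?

Row minima: T → 0, B → 1; maximin = 1.
Column maxima: C1 → 10, C2 → 14, C3 → 8; minimax = 8.
1 ≠ 8, so there is no saddle point; optimal play is mixed.
C2 is strictly dominated by C1 (it gives Row strictly more in every row), so Column never plays it.
On the remaining 2×2 (T, B vs C1, C3):
Let Row play T with probability p. Expected payoff against C1: 10p + 1(1−p) = 9p + 1; against C3: 0p + 8(1−p) = −8p + 8.
Setting these equal: 9p + 1 = −8p + 8 ⇒ 17p = 7 ⇒ p = 7/17, and the value is (9)·(7/17) + 1 = 80/17.
For Column: with q = P(C1), equating T's and B's payoffs gives 10q = −7q + 8 ⇒ q = 8/17.

9/17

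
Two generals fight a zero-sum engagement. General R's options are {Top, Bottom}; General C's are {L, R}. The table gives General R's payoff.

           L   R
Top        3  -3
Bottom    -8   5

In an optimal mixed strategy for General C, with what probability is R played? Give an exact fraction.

11/19

Row minima: Top → -3, Bottom → -8; maximin = -3.
Column maxima: L → 3, R → 5; minimax = 3.
-3 ≠ 3, so there is no saddle point; optimal play is mixed.
Let General R play Top with probability p. Expected payoff against L: 3p + (-8)(1−p) = 11p − 8; against R: (-3)p + 5(1−p) = −8p + 5.
Setting these equal: 11p − 8 = −8p + 5 ⇒ 19p = 13 ⇒ p = 13/19, and the value is (11)·(13/19) − 8 = -9/19.
For General C: with q = P(L), equating Top's and Bottom's payoffs gives 6q − 3 = −13q + 5 ⇒ q = 8/19.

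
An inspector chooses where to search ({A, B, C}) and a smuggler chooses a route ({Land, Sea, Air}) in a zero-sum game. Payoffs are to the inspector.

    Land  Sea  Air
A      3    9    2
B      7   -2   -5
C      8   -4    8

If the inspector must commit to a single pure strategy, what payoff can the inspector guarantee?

2

Row minima: A → 2, B → -5, C → -4.
The best of these is 2.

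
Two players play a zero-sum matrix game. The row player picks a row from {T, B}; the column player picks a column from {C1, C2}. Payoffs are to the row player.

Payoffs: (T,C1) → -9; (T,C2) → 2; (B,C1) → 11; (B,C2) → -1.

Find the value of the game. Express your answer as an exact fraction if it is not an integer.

Row minima: T → -9, B → -1; maximin = -1.
Column maxima: C1 → 11, C2 → 2; minimax = 2.
-1 ≠ 2, so there is no saddle point; optimal play is mixed.
Let the row player play T with probability p. Expected payoff against C1: (-9)p + 11(1−p) = −20p + 11; against C2: 2p + (-1)(1−p) = 3p − 1.
Setting these equal: −20p + 11 = 3p − 1 ⇒ −23p = -12 ⇒ p = 12/23, and the value is (-20)·(12/23) + 11 = 13/23.
For the column player: with q = P(C1), equating T's and B's payoffs gives −11q + 2 = 12q − 1 ⇒ q = 3/23.

13/23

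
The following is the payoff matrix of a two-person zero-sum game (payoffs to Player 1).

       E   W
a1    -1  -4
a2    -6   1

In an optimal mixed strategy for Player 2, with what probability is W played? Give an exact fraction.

Row minima: a1 → -4, a2 → -6; maximin = -4.
Column maxima: E → -1, W → 1; minimax = -1.
-4 ≠ -1, so there is no saddle point; optimal play is mixed.
Let Player 1 play a1 with probability p. Expected payoff against E: (-1)p + (-6)(1−p) = 5p − 6; against W: (-4)p + 1(1−p) = −5p + 1.
Setting these equal: 5p − 6 = −5p + 1 ⇒ 10p = 7 ⇒ p = 7/10, and the value is (5)·(7/10) − 6 = -5/2.
For Player 2: with q = P(E), equating a1's and a2's payoffs gives 3q − 4 = −7q + 1 ⇒ q = 1/2.

1/2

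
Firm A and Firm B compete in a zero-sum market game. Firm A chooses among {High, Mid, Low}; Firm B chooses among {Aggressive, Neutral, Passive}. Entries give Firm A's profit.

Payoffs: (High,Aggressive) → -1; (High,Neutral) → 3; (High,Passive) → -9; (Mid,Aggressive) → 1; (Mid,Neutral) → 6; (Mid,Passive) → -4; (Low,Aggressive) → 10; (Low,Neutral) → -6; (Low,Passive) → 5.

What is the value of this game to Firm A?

Row minima: High → -9, Mid → -4, Low → -6; maximin = -4.
Column maxima: Aggressive → 10, Neutral → 6, Passive → 5; minimax = 5.
-4 ≠ 5, so there is no saddle point; optimal play is mixed.
High is strictly dominated by Mid, so Firm A never plays it.
Aggressive is strictly dominated by Passive (it gives Firm A strictly more in every row), so Firm B never plays it.
On the remaining 2×2 (Mid, Low vs Neutral, Passive):
Let Firm A play Mid with probability p. Expected payoff against Neutral: 6p + (-6)(1−p) = 12p − 6; against Passive: (-4)p + 5(1−p) = −9p + 5.
Setting these equal: 12p − 6 = −9p + 5 ⇒ 21p = 11 ⇒ p = 11/21, and the value is (12)·(11/21) − 6 = 2/7.
For Firm B: with q = P(Neutral), equating Mid's and Low's payoffs gives 10q − 4 = −11q + 5 ⇒ q = 3/7.

2/7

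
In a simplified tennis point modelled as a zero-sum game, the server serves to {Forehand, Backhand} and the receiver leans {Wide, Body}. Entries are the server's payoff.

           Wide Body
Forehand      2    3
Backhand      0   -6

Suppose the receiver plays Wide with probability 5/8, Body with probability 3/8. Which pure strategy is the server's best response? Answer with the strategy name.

Expected payoff of Forehand: (5/8)·2 + (3/8)·3 = 19/8.
Expected payoff of Backhand: (5/8)·0 + (3/8)·(-6) = -9/4.
The largest is 19/8, so the server's best response is Forehand.

Forehand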